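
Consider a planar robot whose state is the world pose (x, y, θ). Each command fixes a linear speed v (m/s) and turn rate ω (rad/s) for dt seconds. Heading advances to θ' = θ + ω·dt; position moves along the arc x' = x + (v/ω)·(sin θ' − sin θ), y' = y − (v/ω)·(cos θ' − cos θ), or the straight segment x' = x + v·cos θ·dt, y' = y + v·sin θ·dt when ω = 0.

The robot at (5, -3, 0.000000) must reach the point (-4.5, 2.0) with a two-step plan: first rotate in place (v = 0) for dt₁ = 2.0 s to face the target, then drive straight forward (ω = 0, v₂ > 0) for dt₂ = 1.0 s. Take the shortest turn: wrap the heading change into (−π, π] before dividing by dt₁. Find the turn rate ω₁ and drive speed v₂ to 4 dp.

ω₁ = 1.3286, v₂ = 10.7355

heading to target = atan2(2−-3, -4.5−5) = 2.6571
Δθ = wrap(2.6571 − 0.0000) = 2.6571; ω₁ = Δθ/dt₁ = 1.3286
distance = √((-4.5−5)² + (2−-3)²) = 10.7355; v₂ = distance/dt₂ = 10.7355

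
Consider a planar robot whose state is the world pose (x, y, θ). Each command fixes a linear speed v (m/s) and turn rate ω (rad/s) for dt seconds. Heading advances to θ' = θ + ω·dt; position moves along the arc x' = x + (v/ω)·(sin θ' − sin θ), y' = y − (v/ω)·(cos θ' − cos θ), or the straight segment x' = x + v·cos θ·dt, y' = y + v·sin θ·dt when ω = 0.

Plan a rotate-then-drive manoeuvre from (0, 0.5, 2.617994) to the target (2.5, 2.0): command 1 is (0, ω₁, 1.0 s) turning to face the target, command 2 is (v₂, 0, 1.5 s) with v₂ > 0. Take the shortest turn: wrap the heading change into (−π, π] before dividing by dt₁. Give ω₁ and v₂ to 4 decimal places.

heading to target = atan2(2−0.5, 2.5−0) = 0.5404
Δθ = wrap(0.5404 − 2.6180) = -2.0776; ω₁ = Δθ/dt₁ = -2.0776
distance = √((2.5−0)² + (2−0.5)²) = 2.9155; v₂ = distance/dt₂ = 1.9437

ω₁ = -2.0776, v₂ = 1.9437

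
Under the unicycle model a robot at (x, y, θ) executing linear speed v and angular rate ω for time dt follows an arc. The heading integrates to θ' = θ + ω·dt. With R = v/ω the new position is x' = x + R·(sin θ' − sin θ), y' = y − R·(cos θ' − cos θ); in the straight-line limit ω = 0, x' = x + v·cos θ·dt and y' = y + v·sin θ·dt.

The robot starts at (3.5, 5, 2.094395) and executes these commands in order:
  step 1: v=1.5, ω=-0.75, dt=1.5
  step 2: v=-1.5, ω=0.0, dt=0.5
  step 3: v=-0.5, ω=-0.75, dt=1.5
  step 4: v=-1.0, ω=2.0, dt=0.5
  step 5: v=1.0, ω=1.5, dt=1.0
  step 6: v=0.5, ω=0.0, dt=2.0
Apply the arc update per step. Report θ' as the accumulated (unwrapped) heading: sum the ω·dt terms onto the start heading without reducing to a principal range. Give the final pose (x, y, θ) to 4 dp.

(1.3342, 7.6939, 2.3444)

step 1: θ'=0.9694 (R=-2.0000) → pose (3.5830, 7.1316, 0.9694)
step 2: θ'=0.9694 (straight) → pose (3.1586, 6.5132, 0.9694)
step 3: θ'=-0.1556 (R=0.6667) → pose (2.5056, 6.2318, -0.1556)
step 4: θ'=0.8444 (R=-0.5000) → pose (2.0543, 6.0699, 0.8444)
step 5: θ'=2.3444 (R=0.6667) → pose (2.0329, 6.9785, 2.3444)
step 6: θ'=2.3444 (straight) → pose (1.3342, 7.6939, 2.3444)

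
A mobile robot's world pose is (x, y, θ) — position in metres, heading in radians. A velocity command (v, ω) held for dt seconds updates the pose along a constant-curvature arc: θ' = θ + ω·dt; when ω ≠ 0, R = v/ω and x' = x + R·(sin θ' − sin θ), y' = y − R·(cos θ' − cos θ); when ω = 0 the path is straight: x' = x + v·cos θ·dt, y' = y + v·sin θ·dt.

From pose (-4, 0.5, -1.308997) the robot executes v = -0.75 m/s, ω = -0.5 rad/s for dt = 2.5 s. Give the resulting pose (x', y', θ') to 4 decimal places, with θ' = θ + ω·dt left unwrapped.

θ' = -1.3090 + -0.5·2.5 = -2.5590
R = v/ω = -0.75/-0.5 = 1.5000
x' = -4 + 1.5000·(sin -2.5590 − sin -1.3090) = -3.3764
y' = 0.5 − 1.5000·(cos -2.5590 − cos -1.3090) = 2.1408

(-3.3764, 2.1408, -2.5590)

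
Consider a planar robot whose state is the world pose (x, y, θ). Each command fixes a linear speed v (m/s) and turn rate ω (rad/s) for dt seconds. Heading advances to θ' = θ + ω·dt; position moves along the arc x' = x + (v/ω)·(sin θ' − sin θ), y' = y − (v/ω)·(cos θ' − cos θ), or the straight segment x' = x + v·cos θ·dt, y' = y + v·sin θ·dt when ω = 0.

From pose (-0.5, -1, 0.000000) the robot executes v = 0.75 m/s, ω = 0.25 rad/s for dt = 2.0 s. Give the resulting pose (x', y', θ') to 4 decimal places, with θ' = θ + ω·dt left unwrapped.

θ' = 0.0000 + 0.25·2.0 = 0.5000
R = v/ω = 0.75/0.25 = 3.0000
x' = -0.5 + 3.0000·(sin 0.5000 − sin 0.0000) = 0.9383
y' = -1 − 3.0000·(cos 0.5000 − cos 0.0000) = -0.6327

(0.9383, -0.6327, 0.5000)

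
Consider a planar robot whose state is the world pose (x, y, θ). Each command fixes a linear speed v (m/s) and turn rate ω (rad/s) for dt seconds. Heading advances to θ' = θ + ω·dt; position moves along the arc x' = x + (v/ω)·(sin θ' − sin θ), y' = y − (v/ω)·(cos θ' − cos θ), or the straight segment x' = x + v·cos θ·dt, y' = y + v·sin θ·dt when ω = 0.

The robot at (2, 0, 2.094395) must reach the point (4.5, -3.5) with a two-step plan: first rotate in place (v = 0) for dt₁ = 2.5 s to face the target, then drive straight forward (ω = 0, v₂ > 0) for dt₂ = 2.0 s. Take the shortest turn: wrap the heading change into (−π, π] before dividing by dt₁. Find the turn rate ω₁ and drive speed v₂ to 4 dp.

ω₁ = -1.2180, v₂ = 2.1506

heading to target = atan2(-3.5−0, 4.5−2) = -0.9505
Δθ = wrap(-0.9505 − 2.0944) = -3.0449; ω₁ = Δθ/dt₁ = -1.2180
distance = √((4.5−2)² + (-3.5−0)²) = 4.3012; v₂ = distance/dt₂ = 2.1506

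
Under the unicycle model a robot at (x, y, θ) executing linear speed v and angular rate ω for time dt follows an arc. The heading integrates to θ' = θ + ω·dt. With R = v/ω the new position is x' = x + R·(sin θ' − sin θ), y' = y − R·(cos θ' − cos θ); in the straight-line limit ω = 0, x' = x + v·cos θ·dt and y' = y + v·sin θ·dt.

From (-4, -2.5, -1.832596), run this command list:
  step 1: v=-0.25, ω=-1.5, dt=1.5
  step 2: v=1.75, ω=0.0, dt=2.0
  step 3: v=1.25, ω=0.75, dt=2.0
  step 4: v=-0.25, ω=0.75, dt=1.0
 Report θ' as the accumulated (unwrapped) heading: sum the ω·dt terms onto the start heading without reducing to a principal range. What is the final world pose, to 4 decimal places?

(-7.8514, 1.0112, -1.8326)

step 1: θ'=-4.0826 (R=0.1667) → pose (-3.7043, -2.4450, -4.0826)
step 2: θ'=-4.0826 (straight) → pose (-5.7657, 0.3835, -4.0826)
step 3: θ'=-2.5826 (R=1.6667) → pose (-7.9966, 0.8149, -2.5826)
step 4: θ'=-1.8326 (R=-0.3333) → pose (-7.8514, 1.0112, -1.8326)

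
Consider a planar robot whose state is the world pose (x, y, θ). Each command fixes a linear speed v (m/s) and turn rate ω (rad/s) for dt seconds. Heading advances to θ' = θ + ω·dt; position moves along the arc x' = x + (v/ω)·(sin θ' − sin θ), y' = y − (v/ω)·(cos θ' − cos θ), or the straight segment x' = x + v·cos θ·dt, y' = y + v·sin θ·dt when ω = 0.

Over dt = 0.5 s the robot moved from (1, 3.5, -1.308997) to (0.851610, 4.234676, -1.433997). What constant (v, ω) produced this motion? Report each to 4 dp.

Δθ = -1.433997 − -1.308997 = -0.125000
ω = Δθ/dt = -0.125000/0.5 = -0.2500
R = −Δy/(cos θ' − cos θ) = 6.0000
v = R·ω = 6.0000·-0.2500 = -1.5000

v = -1.5000, ω = -0.2500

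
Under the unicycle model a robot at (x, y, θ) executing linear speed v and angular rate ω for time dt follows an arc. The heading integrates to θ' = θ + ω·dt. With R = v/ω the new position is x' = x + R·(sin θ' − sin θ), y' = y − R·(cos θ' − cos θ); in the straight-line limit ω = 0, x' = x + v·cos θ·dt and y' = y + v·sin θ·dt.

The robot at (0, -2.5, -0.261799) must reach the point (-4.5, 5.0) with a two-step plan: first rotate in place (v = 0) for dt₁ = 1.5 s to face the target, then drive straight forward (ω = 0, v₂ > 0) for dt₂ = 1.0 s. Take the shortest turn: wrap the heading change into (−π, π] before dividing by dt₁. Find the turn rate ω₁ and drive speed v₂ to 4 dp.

ω₁ = 1.5820, v₂ = 8.7464

heading to target = atan2(5−-2.5, -4.5−0) = 2.1112
Δθ = wrap(2.1112 − -0.2618) = 2.3730; ω₁ = Δθ/dt₁ = 1.5820
distance = √((-4.5−0)² + (5−-2.5)²) = 8.7464; v₂ = distance/dt₂ = 8.7464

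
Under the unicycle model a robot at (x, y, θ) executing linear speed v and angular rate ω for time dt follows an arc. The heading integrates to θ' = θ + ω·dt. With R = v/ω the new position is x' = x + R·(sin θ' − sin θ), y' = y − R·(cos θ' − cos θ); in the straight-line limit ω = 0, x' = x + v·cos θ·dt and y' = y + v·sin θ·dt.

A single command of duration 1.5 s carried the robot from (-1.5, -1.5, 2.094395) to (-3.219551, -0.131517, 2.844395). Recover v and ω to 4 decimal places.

Δθ = 2.844395 − 2.094395 = 0.750000
ω = Δθ/dt = 0.750000/1.5 = 0.5000
R = Δx/(sin θ' − sin θ) = 3.0000
v = R·ω = 3.0000·0.5000 = 1.5000

v = 1.5000, ω = 0.5000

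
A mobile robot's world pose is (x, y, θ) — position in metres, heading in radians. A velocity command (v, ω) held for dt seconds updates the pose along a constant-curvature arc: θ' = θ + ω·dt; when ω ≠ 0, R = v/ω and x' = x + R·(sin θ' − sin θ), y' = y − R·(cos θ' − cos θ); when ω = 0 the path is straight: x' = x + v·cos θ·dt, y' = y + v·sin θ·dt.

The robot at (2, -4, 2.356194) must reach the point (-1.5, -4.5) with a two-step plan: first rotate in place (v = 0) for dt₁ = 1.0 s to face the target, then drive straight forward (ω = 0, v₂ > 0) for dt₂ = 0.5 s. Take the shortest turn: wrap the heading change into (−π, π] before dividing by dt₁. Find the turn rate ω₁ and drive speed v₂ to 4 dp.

heading to target = atan2(-4.5−-4, -1.5−2) = -2.9997
Δθ = wrap(-2.9997 − 2.3562) = 0.9273; ω₁ = Δθ/dt₁ = 0.9273
distance = √((-1.5−2)² + (-4.5−-4)²) = 3.5355; v₂ = distance/dt₂ = 7.0711

ω₁ = 0.9273, v₂ = 7.0711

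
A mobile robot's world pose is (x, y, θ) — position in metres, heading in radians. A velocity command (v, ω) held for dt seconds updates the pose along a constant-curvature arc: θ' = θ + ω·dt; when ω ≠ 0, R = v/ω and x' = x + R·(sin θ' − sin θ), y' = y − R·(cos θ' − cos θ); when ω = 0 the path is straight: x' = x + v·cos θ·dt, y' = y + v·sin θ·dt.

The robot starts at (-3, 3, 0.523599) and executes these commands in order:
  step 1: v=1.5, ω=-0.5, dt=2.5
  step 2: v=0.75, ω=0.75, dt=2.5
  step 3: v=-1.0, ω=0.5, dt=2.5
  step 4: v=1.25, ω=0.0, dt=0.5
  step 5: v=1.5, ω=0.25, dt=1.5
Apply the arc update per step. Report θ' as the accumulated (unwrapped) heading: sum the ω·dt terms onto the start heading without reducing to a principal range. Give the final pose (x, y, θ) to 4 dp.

step 1: θ'=-0.7264 (R=-3.0000) → pose (0.4926, 2.6446, -0.7264)
step 2: θ'=1.1486 (R=1.0000) → pose (2.0689, 2.9824, 1.1486)
step 3: θ'=2.3986 (R=-2.0000) → pose (2.5403, 0.6900, 2.3986)
step 4: θ'=2.3986 (straight) → pose (2.0800, 1.1128, 2.3986)
step 5: θ'=2.7736 (R=6.0000) → pose (0.1795, 2.2924, 2.7736)

(0.1795, 2.2924, 2.7736)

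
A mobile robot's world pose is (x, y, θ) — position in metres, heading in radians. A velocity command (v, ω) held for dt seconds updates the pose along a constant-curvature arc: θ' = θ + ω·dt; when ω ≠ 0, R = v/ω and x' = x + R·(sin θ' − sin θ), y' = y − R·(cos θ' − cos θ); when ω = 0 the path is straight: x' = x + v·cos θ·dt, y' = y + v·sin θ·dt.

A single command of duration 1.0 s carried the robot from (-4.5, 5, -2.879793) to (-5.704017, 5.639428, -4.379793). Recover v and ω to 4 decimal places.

v = 1.5000, ω = -1.5000

Δθ = -4.379793 − -2.879793 = -1.500000
ω = Δθ/dt = -1.500000/1.0 = -1.5000
R = Δx/(sin θ' − sin θ) = -1.0000
v = R·ω = -1.0000·-1.5000 = 1.5000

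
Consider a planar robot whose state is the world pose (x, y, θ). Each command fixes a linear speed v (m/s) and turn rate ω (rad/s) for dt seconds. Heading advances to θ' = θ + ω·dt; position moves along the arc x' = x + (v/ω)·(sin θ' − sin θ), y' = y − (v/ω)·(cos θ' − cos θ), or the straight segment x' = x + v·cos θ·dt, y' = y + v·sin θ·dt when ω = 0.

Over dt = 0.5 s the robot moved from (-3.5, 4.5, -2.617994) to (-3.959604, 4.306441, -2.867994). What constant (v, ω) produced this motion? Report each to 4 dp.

v = 1.0000, ω = -0.5000

Δθ = -2.867994 − -2.617994 = -0.250000
ω = Δθ/dt = -0.250000/0.5 = -0.5000
R = Δx/(sin θ' − sin θ) = -2.0000
v = R·ω = -2.0000·-0.5000 = 1.0000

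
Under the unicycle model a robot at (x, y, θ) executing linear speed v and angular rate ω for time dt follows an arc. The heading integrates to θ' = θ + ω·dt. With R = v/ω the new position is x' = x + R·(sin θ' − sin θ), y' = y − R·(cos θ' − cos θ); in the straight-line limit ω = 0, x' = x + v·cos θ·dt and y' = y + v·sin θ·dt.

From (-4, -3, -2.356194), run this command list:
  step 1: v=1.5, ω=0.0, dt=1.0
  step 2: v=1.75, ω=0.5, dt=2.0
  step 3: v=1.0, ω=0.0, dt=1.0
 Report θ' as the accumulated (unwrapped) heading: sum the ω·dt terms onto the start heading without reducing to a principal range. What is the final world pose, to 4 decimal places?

step 1: θ'=-2.3562 (straight) → pose (-5.0607, -4.0607, -2.3562)
step 2: θ'=-1.3562 (R=3.5000) → pose (-6.0055, -7.2809, -1.3562)
step 3: θ'=-1.3562 (straight) → pose (-5.7925, -8.2580, -1.3562)

(-5.7925, -8.2580, -1.3562)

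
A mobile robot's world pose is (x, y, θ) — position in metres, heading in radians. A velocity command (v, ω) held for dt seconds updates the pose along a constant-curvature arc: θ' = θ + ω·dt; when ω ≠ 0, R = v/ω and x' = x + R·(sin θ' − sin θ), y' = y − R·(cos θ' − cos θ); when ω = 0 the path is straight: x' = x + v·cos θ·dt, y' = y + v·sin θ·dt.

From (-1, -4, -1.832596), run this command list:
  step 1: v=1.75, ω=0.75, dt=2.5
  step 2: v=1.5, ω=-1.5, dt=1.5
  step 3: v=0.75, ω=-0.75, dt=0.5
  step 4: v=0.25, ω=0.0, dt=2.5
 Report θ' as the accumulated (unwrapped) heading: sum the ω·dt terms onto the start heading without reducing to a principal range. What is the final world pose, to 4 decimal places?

(1.3956, -9.1135, -2.5826)

step 1: θ'=0.0424 (R=2.3333) → pose (1.3527, -6.9351, 0.0424)
step 2: θ'=-2.2076 (R=-1.0000) → pose (2.1991, -8.5289, -2.2076)
step 3: θ'=-2.5826 (R=-1.0000) → pose (1.9255, -8.7820, -2.5826)
step 4: θ'=-2.5826 (straight) → pose (1.3956, -9.1135, -2.5826)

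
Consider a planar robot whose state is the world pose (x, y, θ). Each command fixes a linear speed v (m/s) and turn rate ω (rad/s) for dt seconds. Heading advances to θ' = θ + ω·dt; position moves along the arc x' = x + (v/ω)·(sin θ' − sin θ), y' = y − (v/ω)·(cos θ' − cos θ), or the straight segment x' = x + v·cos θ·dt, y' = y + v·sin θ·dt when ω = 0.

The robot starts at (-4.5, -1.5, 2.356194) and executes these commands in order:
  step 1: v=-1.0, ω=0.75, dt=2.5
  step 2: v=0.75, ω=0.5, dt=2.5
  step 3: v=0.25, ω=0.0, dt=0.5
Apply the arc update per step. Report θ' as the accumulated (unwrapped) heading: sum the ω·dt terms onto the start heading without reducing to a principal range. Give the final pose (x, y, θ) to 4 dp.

(-2.0368, -3.0013, 5.4812)

step 1: θ'=4.2312 (R=-1.3333) → pose (-2.3753, -1.1743, 4.2312)
step 2: θ'=5.4812 (R=1.5000) → pose (-2.1237, -2.9115, 5.4812)
step 3: θ'=5.4812 (straight) → pose (-2.0368, -3.0013, 5.4812)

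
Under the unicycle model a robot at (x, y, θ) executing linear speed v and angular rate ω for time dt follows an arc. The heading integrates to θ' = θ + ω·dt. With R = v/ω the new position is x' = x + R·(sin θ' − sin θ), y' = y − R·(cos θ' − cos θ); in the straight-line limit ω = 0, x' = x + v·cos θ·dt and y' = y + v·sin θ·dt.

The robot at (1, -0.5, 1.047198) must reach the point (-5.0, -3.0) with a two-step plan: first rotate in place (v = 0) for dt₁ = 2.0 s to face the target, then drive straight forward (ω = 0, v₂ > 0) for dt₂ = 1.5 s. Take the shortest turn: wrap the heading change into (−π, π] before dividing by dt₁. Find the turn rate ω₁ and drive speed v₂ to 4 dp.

heading to target = atan2(-3−-0.5, -5−1) = -2.7468
Δθ = wrap(-2.7468 − 1.0472) = 2.4892; ω₁ = Δθ/dt₁ = 1.2446
distance = √((-5−1)² + (-3−-0.5)²) = 6.5000; v₂ = distance/dt₂ = 4.3333

ω₁ = 1.2446, v₂ = 4.3333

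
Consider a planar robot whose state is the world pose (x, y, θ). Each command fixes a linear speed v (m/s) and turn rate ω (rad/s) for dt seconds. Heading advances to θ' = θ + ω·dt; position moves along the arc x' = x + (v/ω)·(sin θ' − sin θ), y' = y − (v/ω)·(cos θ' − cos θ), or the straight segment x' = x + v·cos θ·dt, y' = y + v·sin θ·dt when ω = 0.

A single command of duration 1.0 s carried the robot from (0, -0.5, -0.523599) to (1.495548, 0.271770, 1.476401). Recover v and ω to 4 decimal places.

v = 2.0000, ω = 2.0000

Δθ = 1.476401 − -0.523599 = 2.000000
ω = Δθ/dt = 2.000000/1.0 = 2.0000
R = Δx/(sin θ' − sin θ) = 1.0000
v = R·ω = 1.0000·2.0000 = 2.0000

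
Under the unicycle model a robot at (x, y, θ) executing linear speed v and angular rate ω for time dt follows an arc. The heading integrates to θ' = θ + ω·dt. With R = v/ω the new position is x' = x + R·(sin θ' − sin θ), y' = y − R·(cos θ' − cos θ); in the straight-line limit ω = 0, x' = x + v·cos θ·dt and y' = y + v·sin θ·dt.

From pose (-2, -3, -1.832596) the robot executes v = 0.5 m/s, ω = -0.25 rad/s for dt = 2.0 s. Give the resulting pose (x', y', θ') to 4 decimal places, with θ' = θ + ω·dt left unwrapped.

(-2.4847, -3.8628, -2.3326)

θ' = -1.8326 + -0.25·2.0 = -2.3326
R = v/ω = 0.5/-0.25 = -2.0000
x' = -2 + -2.0000·(sin -2.3326 − sin -1.8326) = -2.4847
y' = -3 − -2.0000·(cos -2.3326 − cos -1.8326) = -3.8628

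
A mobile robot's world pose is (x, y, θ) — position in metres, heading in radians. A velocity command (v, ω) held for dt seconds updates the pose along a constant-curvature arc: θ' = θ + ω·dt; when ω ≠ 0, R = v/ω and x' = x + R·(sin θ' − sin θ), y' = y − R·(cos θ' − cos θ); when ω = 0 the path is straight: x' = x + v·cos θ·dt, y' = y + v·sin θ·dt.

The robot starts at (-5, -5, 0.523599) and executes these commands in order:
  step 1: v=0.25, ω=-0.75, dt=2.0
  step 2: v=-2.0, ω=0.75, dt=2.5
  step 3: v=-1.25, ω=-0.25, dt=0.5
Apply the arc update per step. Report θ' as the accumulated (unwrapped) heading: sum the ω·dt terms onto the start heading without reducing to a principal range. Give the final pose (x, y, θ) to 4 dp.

(-9.2717, -5.3983, 0.7736)

step 1: θ'=-0.9764 (R=-0.3333) → pose (-4.5572, -5.1020, -0.9764)
step 2: θ'=0.8986 (R=-2.6667) → pose (-8.8530, -4.9348, 0.8986)
step 3: θ'=0.7736 (R=5.0000) → pose (-9.2717, -5.3983, 0.7736)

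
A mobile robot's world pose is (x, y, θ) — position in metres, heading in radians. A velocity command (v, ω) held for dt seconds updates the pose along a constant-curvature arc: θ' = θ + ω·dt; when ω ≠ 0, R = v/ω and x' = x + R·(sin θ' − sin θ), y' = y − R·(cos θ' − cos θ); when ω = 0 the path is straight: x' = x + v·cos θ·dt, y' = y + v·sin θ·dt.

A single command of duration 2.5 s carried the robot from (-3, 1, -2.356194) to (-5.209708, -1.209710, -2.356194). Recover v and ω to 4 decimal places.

Δθ = -2.356194 − -2.356194 = 0.000000
ω = Δθ/dt = 0.000000/2.5 = 0.0000
ω = 0 → v = (Δx·cos θ + Δy·sin θ)/dt = 1.2500

v = 1.2500, ω = 0.0000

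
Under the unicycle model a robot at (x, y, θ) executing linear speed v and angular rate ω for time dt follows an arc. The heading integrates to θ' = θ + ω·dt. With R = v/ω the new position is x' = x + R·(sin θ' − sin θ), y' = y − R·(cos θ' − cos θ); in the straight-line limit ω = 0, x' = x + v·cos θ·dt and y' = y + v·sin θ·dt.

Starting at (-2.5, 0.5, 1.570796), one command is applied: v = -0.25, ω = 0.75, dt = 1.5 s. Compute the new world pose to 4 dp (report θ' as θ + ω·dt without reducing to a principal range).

(-2.3104, 0.1992, 2.6958)

θ' = 1.5708 + 0.75·1.5 = 2.6958
R = v/ω = -0.25/0.75 = -0.3333
x' = -2.5 + -0.3333·(sin 2.6958 − sin 1.5708) = -2.3104
y' = 0.5 − -0.3333·(cos 2.6958 − cos 1.5708) = 0.1992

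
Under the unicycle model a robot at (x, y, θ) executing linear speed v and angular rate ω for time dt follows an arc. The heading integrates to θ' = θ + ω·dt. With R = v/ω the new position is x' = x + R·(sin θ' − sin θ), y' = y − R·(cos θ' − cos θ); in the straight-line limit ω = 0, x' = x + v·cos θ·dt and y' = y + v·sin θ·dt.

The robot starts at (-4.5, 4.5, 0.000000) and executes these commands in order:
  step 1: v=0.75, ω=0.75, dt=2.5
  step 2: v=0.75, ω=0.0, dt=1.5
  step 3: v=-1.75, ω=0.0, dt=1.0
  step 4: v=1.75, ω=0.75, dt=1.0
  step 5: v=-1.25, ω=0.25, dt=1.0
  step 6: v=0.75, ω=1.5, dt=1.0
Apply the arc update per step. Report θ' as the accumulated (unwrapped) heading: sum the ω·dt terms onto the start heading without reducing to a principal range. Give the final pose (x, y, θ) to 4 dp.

step 1: θ'=1.8750 (R=1.0000) → pose (-3.5459, 5.7995, 1.8750)
step 2: θ'=1.8750 (straight) → pose (-3.8829, 6.8729, 1.8750)
step 3: θ'=1.8750 (straight) → pose (-3.3587, 5.2032, 1.8750)
step 4: θ'=2.6250 (R=2.3333) → pose (-4.4324, 6.5332, 2.6250)
step 5: θ'=2.8750 (R=-5.0000) → pose (-3.2801, 6.0573, 2.8750)
step 6: θ'=4.3750 (R=0.5000) → pose (-3.8836, 5.7405, 4.3750)

(-3.8836, 5.7405, 4.3750)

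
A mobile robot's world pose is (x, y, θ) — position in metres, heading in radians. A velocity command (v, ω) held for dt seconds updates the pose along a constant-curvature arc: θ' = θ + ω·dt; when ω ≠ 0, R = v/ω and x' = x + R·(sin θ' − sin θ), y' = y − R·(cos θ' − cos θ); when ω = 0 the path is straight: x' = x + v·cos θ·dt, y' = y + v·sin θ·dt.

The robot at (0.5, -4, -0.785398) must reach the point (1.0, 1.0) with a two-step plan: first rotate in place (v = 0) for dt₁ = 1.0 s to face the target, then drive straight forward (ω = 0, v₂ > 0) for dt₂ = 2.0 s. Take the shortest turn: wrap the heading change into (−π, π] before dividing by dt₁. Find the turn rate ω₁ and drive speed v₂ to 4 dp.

heading to target = atan2(1−-4, 1−0.5) = 1.4711
Δθ = wrap(1.4711 − -0.7854) = 2.2565; ω₁ = Δθ/dt₁ = 2.2565
distance = √((1−0.5)² + (1−-4)²) = 5.0249; v₂ = distance/dt₂ = 2.5125

ω₁ = 2.2565, v₂ = 2.5125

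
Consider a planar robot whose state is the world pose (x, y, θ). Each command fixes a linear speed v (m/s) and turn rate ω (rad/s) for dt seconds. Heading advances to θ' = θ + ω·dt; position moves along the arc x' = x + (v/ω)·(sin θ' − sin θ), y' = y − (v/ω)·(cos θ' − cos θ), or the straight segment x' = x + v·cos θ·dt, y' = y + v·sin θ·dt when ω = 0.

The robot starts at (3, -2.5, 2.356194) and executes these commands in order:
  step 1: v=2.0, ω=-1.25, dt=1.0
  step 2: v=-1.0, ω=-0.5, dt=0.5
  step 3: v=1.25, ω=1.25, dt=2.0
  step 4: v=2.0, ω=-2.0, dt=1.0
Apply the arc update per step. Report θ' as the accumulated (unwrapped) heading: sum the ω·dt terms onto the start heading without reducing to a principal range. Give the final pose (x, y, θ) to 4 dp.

step 1: θ'=1.1062 (R=-1.6000) → pose (2.7010, -0.6517, 1.1062)
step 2: θ'=0.8562 (R=2.0000) → pose (2.4237, -1.0662, 0.8562)
step 3: θ'=3.3562 (R=1.0000) → pose (1.4554, 0.5662, 3.3562)
step 4: θ'=1.3562 (R=-1.0000) → pose (0.2653, 1.7562, 1.3562)

(0.2653, 1.7562, 1.3562)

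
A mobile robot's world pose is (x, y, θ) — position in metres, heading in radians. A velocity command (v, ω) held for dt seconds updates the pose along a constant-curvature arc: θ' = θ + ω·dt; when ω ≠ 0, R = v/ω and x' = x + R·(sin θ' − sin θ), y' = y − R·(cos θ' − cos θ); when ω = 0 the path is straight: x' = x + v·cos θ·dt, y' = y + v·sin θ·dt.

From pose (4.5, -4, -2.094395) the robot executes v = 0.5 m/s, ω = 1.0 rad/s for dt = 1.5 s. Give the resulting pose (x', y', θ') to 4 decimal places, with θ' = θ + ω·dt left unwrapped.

(4.6530, -4.6642, -0.5944)

θ' = -2.0944 + 1.0·1.5 = -0.5944
R = v/ω = 0.5/1.0 = 0.5000
x' = 4.5 + 0.5000·(sin -0.5944 − sin -2.0944) = 4.6530
y' = -4 − 0.5000·(cos -0.5944 − cos -2.0944) = -4.6642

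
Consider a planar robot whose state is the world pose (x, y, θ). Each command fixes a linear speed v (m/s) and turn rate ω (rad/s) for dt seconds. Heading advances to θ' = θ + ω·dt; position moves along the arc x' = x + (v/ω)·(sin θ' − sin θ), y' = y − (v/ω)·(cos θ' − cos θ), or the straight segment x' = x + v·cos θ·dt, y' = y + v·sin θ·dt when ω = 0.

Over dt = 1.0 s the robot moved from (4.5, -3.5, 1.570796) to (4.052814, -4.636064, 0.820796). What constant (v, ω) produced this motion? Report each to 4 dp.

Δθ = 0.820796 − 1.570796 = -0.750000
ω = Δθ/dt = -0.750000/1.0 = -0.7500
R = −Δy/(cos θ' − cos θ) = 1.6667
v = R·ω = 1.6667·-0.7500 = -1.2500

v = -1.2500, ω = -0.7500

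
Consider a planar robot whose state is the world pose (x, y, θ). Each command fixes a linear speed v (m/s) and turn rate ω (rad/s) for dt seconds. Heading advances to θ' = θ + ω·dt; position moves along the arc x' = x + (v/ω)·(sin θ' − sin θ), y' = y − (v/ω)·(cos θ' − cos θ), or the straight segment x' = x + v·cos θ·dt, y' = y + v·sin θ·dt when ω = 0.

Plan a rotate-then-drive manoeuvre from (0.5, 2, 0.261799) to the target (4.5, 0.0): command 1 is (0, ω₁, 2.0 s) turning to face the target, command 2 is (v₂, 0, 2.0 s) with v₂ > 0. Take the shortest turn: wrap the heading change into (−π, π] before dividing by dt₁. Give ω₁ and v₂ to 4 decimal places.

ω₁ = -0.3627, v₂ = 2.2361

heading to target = atan2(0−2, 4.5−0.5) = -0.4636
Δθ = wrap(-0.4636 − 0.2618) = -0.7254; ω₁ = Δθ/dt₁ = -0.3627
distance = √((4.5−0.5)² + (0−2)²) = 4.4721; v₂ = distance/dt₂ = 2.2361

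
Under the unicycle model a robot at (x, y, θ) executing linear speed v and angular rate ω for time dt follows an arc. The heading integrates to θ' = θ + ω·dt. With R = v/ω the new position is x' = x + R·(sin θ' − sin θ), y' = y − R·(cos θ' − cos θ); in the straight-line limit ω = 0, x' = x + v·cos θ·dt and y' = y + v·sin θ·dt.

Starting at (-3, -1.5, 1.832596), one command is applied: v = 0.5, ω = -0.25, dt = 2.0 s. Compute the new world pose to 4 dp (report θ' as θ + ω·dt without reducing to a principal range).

(-3.0117, -0.5105, 1.3326)

θ' = 1.8326 + -0.25·2.0 = 1.3326
R = v/ω = 0.5/-0.25 = -2.0000
x' = -3 + -2.0000·(sin 1.3326 − sin 1.8326) = -3.0117
y' = -1.5 − -2.0000·(cos 1.3326 − cos 1.8326) = -0.5105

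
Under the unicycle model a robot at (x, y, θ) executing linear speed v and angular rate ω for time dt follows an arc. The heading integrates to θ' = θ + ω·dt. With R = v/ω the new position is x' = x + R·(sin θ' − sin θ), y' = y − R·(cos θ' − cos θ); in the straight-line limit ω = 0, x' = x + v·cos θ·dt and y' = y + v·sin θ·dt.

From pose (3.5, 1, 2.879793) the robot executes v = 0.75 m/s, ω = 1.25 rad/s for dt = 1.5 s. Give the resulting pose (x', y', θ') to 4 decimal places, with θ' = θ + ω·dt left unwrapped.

(2.7452, 0.3950, 4.7548)

θ' = 2.8798 + 1.25·1.5 = 4.7548
R = v/ω = 0.75/1.25 = 0.6000
x' = 3.5 + 0.6000·(sin 4.7548 − sin 2.8798) = 2.7452
y' = 1 − 0.6000·(cos 4.7548 − cos 2.8798) = 0.3950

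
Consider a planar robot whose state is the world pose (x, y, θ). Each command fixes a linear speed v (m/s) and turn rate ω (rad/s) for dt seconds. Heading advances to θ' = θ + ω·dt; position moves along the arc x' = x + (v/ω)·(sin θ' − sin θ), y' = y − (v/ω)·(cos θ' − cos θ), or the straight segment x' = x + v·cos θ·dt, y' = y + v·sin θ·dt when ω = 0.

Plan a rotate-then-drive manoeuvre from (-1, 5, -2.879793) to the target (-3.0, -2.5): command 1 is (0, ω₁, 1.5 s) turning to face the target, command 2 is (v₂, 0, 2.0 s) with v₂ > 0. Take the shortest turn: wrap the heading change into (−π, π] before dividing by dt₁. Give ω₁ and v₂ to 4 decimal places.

heading to target = atan2(-2.5−5, -3−-1) = -1.8314
Δθ = wrap(-1.8314 − -2.8798) = 1.0484; ω₁ = Δθ/dt₁ = 0.6989
distance = √((-3−-1)² + (-2.5−5)²) = 7.7621; v₂ = distance/dt₂ = 3.8810

ω₁ = 0.6989, v₂ = 3.8810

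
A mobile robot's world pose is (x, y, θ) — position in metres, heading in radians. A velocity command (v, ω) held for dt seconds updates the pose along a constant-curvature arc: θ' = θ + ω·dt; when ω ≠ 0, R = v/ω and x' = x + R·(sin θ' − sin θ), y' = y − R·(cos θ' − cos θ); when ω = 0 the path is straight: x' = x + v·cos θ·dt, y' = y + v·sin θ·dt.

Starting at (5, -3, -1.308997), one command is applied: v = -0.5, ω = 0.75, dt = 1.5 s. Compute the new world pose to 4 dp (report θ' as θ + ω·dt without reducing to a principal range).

θ' = -1.3090 + 0.75·1.5 = -0.1840
R = v/ω = -0.5/0.75 = -0.6667
x' = 5 + -0.6667·(sin -0.1840 − sin -1.3090) = 4.4780
y' = -3 − -0.6667·(cos -0.1840 − cos -1.3090) = -2.5171

(4.4780, -2.5171, -0.1840)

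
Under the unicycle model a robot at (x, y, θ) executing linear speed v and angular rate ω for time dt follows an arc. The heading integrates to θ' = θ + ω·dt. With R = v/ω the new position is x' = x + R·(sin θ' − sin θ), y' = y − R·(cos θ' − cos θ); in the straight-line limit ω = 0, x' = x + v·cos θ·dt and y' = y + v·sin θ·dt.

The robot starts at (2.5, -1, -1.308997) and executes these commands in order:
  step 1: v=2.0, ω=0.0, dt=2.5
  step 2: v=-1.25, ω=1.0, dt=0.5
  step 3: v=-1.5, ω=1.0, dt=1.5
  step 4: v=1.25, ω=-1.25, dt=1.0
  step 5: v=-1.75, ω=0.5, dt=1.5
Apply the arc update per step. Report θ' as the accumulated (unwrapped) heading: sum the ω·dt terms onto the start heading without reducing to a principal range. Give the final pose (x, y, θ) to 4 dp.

step 1: θ'=-1.3090 (straight) → pose (3.7941, -5.8296, -1.3090)
step 2: θ'=-0.8090 (R=-1.2500) → pose (3.4912, -5.2904, -0.8090)
step 3: θ'=0.6910 (R=-1.5000) → pose (1.4498, -5.1698, 0.6910)
step 4: θ'=-0.5590 (R=-1.0000) → pose (2.6175, -5.0926, -0.5590)
step 5: θ'=0.1910 (R=-3.5000) → pose (0.0968, -4.6235, 0.1910)

(0.0968, -4.6235, 0.1910)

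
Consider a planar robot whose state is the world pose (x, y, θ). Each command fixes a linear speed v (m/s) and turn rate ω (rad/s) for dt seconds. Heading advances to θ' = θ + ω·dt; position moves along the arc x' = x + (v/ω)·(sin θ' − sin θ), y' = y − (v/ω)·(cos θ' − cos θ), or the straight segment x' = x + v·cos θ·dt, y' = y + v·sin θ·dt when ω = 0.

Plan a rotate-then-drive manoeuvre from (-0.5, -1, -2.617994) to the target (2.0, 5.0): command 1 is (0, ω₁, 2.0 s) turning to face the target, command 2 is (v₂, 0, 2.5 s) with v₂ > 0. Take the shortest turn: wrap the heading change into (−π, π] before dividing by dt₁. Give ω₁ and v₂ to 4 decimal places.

heading to target = atan2(5−-1, 2−-0.5) = 1.1760
Δθ = wrap(1.1760 − -2.6180) = -2.4892; ω₁ = Δθ/dt₁ = -1.2446
distance = √((2−-0.5)² + (5−-1)²) = 6.5000; v₂ = distance/dt₂ = 2.6000

ω₁ = -1.2446, v₂ = 2.6000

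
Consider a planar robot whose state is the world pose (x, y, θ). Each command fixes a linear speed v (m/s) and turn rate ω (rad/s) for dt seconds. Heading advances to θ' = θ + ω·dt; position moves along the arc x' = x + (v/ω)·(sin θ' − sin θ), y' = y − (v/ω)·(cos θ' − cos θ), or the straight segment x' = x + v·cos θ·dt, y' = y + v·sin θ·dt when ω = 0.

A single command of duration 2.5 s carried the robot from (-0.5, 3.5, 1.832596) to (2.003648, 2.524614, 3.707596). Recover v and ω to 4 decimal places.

Δθ = 3.707596 − 1.832596 = 1.875000
ω = Δθ/dt = 1.875000/2.5 = 0.7500
R = Δx/(sin θ' − sin θ) = -1.6667
v = R·ω = -1.6667·0.7500 = -1.2500

v = -1.2500, ω = 0.7500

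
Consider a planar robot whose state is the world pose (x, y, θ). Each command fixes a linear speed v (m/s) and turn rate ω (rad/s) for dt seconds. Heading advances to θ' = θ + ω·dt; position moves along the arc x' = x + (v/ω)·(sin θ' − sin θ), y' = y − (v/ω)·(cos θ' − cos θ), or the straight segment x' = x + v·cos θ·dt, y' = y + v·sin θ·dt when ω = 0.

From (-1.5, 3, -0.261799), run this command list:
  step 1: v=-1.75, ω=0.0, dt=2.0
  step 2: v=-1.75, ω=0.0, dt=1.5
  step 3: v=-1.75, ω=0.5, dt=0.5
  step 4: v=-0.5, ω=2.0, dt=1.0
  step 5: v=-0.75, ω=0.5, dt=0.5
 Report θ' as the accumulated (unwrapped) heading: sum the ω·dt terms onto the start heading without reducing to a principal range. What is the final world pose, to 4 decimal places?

(-8.3193, 4.0326, 2.2382)

step 1: θ'=-0.2618 (straight) → pose (-4.8807, 3.9059, -0.2618)
step 2: θ'=-0.2618 (straight) → pose (-7.4163, 4.5853, -0.2618)
step 3: θ'=-0.0118 (R=-3.5000) → pose (-8.2809, 4.7043, -0.0118)
step 4: θ'=1.9882 (R=-0.2500) → pose (-8.5124, 4.3530, 1.9882)
step 5: θ'=2.2382 (R=-1.5000) → pose (-8.3193, 4.0326, 2.2382)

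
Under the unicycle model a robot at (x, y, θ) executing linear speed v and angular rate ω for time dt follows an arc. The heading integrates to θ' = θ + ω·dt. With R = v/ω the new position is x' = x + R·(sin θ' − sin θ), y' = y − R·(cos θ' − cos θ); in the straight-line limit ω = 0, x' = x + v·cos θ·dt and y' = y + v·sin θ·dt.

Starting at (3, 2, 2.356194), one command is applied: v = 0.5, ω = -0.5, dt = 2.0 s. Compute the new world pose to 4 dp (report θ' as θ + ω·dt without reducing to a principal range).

(2.7300, 2.9201, 1.3562)

θ' = 2.3562 + -0.5·2.0 = 1.3562
R = v/ω = 0.5/-0.5 = -1.0000
x' = 3 + -1.0000·(sin 1.3562 − sin 2.3562) = 2.7300
y' = 2 − -1.0000·(cos 1.3562 − cos 2.3562) = 2.9201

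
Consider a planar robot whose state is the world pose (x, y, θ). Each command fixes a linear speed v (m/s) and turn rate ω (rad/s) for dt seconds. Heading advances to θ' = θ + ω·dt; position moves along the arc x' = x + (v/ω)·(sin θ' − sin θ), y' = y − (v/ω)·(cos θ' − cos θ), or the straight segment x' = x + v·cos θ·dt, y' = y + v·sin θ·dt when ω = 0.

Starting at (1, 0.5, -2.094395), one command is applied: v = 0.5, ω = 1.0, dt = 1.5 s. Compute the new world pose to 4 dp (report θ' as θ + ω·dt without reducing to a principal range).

(1.1530, -0.1642, -0.5944)

θ' = -2.0944 + 1.0·1.5 = -0.5944
R = v/ω = 0.5/1.0 = 0.5000
x' = 1 + 0.5000·(sin -0.5944 − sin -2.0944) = 1.1530
y' = 0.5 − 0.5000·(cos -0.5944 − cos -2.0944) = -0.1642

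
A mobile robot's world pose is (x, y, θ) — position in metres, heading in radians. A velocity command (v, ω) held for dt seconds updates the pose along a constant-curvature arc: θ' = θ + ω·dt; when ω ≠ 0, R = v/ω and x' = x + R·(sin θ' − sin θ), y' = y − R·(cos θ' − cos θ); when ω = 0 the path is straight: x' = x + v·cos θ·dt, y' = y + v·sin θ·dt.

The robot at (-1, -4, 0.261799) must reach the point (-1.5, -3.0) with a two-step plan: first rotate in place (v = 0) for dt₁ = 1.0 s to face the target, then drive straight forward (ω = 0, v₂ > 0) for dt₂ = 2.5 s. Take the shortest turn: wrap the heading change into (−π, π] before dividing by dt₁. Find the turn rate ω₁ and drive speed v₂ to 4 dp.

heading to target = atan2(-3−-4, -1.5−-1) = 2.0344
Δθ = wrap(2.0344 − 0.2618) = 1.7726; ω₁ = Δθ/dt₁ = 1.7726
distance = √((-1.5−-1)² + (-3−-4)²) = 1.1180; v₂ = distance/dt₂ = 0.4472

ω₁ = 1.7726, v₂ = 0.4472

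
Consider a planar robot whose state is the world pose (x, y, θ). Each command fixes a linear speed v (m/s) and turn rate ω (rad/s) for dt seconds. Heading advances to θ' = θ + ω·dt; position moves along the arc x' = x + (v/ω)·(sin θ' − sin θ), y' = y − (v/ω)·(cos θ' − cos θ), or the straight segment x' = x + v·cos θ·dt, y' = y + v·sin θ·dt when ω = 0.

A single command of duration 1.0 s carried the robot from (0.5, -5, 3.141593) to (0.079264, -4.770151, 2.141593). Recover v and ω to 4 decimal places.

v = 0.5000, ω = -1.0000

Δθ = 2.141593 − 3.141593 = -1.000000
ω = Δθ/dt = -1.000000/1.0 = -1.0000
R = Δx/(sin θ' − sin θ) = -0.5000
v = R·ω = -0.5000·-1.0000 = 0.5000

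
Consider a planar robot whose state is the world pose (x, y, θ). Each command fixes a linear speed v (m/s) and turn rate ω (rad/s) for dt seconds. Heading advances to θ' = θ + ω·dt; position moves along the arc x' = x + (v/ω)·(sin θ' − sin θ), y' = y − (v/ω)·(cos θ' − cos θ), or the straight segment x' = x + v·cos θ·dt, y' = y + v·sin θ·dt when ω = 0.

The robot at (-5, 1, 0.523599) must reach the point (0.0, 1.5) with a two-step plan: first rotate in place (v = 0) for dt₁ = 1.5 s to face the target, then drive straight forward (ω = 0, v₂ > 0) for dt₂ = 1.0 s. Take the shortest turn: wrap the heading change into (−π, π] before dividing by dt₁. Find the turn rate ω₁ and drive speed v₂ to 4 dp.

ω₁ = -0.2826, v₂ = 5.0249

heading to target = atan2(1.5−1, 0−-5) = 0.0997
Δθ = wrap(0.0997 − 0.5236) = -0.4239; ω₁ = Δθ/dt₁ = -0.2826
distance = √((0−-5)² + (1.5−1)²) = 5.0249; v₂ = distance/dt₂ = 5.0249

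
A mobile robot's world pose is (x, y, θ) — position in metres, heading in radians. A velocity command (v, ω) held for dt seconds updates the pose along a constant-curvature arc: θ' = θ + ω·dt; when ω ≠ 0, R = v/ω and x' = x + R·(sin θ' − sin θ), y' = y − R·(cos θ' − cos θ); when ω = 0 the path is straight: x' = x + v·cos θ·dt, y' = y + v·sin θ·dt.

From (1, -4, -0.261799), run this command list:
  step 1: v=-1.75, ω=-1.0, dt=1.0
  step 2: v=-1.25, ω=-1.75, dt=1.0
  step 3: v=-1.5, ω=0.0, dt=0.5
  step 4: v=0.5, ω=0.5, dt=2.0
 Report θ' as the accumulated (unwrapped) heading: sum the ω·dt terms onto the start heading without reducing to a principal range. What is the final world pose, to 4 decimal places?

step 1: θ'=-1.2618 (R=1.7500) → pose (-0.2142, -2.8418, -1.2618)
step 2: θ'=-3.0118 (R=0.7143) → pose (0.3738, -1.9163, -3.0118)
step 3: θ'=-3.0118 (straight) → pose (1.1175, -1.8192, -3.0118)
step 4: θ'=-2.0118 (R=1.0000) → pose (0.3426, -2.3840, -2.0118)

(0.3426, -2.3840, -2.0118)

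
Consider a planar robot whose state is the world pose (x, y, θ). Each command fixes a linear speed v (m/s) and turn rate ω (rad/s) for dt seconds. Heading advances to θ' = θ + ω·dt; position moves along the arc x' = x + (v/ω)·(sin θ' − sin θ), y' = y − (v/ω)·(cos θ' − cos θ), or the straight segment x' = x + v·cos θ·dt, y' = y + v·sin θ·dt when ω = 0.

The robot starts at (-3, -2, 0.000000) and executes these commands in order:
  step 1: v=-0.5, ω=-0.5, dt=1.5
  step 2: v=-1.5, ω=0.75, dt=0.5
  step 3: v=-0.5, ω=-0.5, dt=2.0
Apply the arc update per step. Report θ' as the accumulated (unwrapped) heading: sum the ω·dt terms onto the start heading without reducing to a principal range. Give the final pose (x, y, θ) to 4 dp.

step 1: θ'=-0.7500 (R=1.0000) → pose (-3.6816, -1.7317, -0.7500)
step 2: θ'=-0.3750 (R=-2.0000) → pose (-4.3124, -1.3341, -0.3750)
step 3: θ'=-1.3750 (R=1.0000) → pose (-4.9270, -0.5981, -1.3750)

(-4.9270, -0.5981, -1.3750)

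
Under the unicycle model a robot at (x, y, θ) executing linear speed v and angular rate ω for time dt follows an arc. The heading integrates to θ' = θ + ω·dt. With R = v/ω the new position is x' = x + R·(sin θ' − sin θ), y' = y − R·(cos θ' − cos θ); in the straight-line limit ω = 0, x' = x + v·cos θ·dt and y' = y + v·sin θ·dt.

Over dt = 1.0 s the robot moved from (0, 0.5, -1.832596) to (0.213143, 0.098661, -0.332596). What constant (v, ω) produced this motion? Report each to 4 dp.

Δθ = -0.332596 − -1.832596 = 1.500000
ω = Δθ/dt = 1.500000/1.0 = 1.5000
R = −Δy/(cos θ' − cos θ) = 0.3333
v = R·ω = 0.3333·1.5000 = 0.5000

v = 0.5000, ω = 1.5000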